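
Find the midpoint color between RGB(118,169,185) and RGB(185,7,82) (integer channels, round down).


Midpoint: each channel = ⌊(C₁+C₂)/2⌋
R: ⌊(118+185)/2⌋ = 151
G: ⌊(169+7)/2⌋ = 88
B: ⌊(185+82)/2⌋ = 133
= RGB(151, 88, 133)


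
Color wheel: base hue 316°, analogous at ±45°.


Base hue: 316°
Left analog: (316 - 45) mod 360 = 271°
Right analog: (316 + 45) mod 360 = 1°
Analogous hues = 271° and 1°


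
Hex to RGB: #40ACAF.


40 → 64 (R)
AC → 172 (G)
AF → 175 (B)
= RGB(64, 172, 175)


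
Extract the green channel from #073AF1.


Color: #073AF1
R = 07 = 7
G = 3A = 58
B = F1 = 241
Green = 58


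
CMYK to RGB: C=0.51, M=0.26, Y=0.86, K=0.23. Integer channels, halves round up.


R = 255 × (1-C) × (1-K) = 255 × 0.49 × 0.77 = 96.2115 → 96
G = 255 × (1-M) × (1-K) = 255 × 0.74 × 0.77 = 145.299 → 145
B = 255 × (1-Y) × (1-K) = 255 × 0.14 × 0.77 = 27.489 → 27
= RGB(96, 145, 27)


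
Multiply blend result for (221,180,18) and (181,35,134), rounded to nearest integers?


Multiply: C = A×B/255, rounded to nearest integer
R: 221×181/255 = 40001/255 ≈ 156.867 → 157
G: 180×35/255 = 6300/255 ≈ 24.706 → 25
B: 18×134/255 = 2412/255 ≈ 9.459 → 9
= RGB(157, 25, 9)


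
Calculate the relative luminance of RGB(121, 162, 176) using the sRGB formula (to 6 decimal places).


Linearize each channel (sRGB transfer function): c = v/255; c_lin = c/12.92 if c ≤ 0.04045, else ((c+0.055)/1.055)^2.4
  R: 121/255 ≈ 0.474510 > 0.04045 → ((0.474510+0.055)/1.055)^2.4 ≈ 0.191202
  G: 162/255 ≈ 0.635294 > 0.04045 → ((0.635294+0.055)/1.055)^2.4 ≈ 0.361307
  B: 176/255 ≈ 0.690196 > 0.04045 → ((0.690196+0.055)/1.055)^2.4 ≈ 0.434154
R_lin = 0.191202, G_lin = 0.361307, B_lin = 0.434154
L = 0.2126×R + 0.7152×G + 0.0722×B
L = 0.2126×0.191202 + 0.7152×0.361307 + 0.0722×0.434154
L ≈ 0.330402


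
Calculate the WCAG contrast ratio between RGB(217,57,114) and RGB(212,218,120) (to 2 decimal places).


Linearize each sRGB channel c=v/255: c/12.92 if c ≤ 0.04045 else ((c+0.055)/1.055)^2.4
L = 0.2126×R_lin + 0.7152×G_lin + 0.0722×B_lin
Color 1 (217,57,114):
  R=217: 217/255≈0.8510 > 0.04045 → ((0.8510+0.055)/1.055)^2.4 ≈ 0.69387
  G=57: 57/255≈0.2235 > 0.04045 → ((0.2235+0.055)/1.055)^2.4 ≈ 0.04092
  B=114: 114/255≈0.4471 > 0.04045 → ((0.4471+0.055)/1.055)^2.4 ≈ 0.16827
  L1 = 0.2126×0.69387 + 0.7152×0.04092 + 0.0722×0.16827 ≈ 0.18893
Color 2 (212,218,120):
  R=212: 212/255≈0.8314 > 0.04045 → ((0.8314+0.055)/1.055)^2.4 ≈ 0.65837
  G=218: 218/255≈0.8549 > 0.04045 → ((0.8549+0.055)/1.055)^2.4 ≈ 0.70110
  B=120: 120/255≈0.4706 > 0.04045 → ((0.4706+0.055)/1.055)^2.4 ≈ 0.18782
  L2 = 0.2126×0.65837 + 0.7152×0.70110 + 0.0722×0.18782 ≈ 0.65496
Lighter = 0.65496, Darker = 0.18893
Ratio = (L_lighter + 0.05) / (L_darker + 0.05)
Ratio = (0.65496 + 0.05) / (0.18893 + 0.05) = 0.70496 / 0.23893 ≈ 2.9505
Ratio ≈ 2.95:1


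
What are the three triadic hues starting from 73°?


Triadic: equally spaced at 120° intervals
H1 = 73°
H2 = (73 + 120) mod 360 = 193°
H3 = (73 + 240) mod 360 = 313°
Triadic = 73°, 193°, 313°


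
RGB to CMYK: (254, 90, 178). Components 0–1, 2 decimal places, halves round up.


R'=254/255≈0.9961, G'=90/255≈0.3529, B'=178/255≈0.6980
K = 1 - max(R',G',B') = 1 - 254/255 = 1/255 = 0.00392… → 0.00
(1-R'-K)/(1-K) simplifies to (max-R)/max with max = 254:
C = (254-254)/254 = 0/254 = 0 → 0.00
M = (254-90)/254 = 164/254 = 0.64566… → 0.65
Y = (254-178)/254 = 76/254 = 0.29921… → 0.30
= CMYK(0.00, 0.65, 0.30, 0.00)


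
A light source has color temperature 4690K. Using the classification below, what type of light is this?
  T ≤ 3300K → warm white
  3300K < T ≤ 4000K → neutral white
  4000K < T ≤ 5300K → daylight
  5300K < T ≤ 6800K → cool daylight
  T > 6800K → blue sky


Temperature: 4690K
4000K < 4690K ≤ 5300K → daylight
Classification: daylight


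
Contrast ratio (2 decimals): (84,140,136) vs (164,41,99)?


Linearize each sRGB channel c=v/255: c/12.92 if c ≤ 0.04045 else ((c+0.055)/1.055)^2.4
L = 0.2126×R_lin + 0.7152×G_lin + 0.0722×B_lin
Color 1 (84,140,136):
  R=84: 84/255≈0.3294 > 0.04045 → ((0.3294+0.055)/1.055)^2.4 ≈ 0.08866
  G=140: 140/255≈0.5490 > 0.04045 → ((0.5490+0.055)/1.055)^2.4 ≈ 0.26225
  B=136: 136/255≈0.5333 > 0.04045 → ((0.5333+0.055)/1.055)^2.4 ≈ 0.24620
  L1 = 0.2126×0.08866 + 0.7152×0.26225 + 0.0722×0.24620 ≈ 0.22419
Color 2 (164,41,99):
  R=164: 164/255≈0.6431 > 0.04045 → ((0.6431+0.055)/1.055)^2.4 ≈ 0.37124
  G=41: 41/255≈0.1608 > 0.04045 → ((0.1608+0.055)/1.055)^2.4 ≈ 0.02217
  B=99: 99/255≈0.3882 > 0.04045 → ((0.3882+0.055)/1.055)^2.4 ≈ 0.12477
  L2 = 0.2126×0.37124 + 0.7152×0.02217 + 0.0722×0.12477 ≈ 0.10379
Lighter = 0.22419, Darker = 0.10379
Ratio = (L_lighter + 0.05) / (L_darker + 0.05)
Ratio = (0.22419 + 0.05) / (0.10379 + 0.05) = 0.27419 / 0.15379 ≈ 1.7828
Ratio ≈ 1.78:1


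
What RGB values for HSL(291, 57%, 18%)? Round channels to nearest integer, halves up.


H=291°, S=0.57, L=0.18
C = (1-|2L-1|)×S = (1-|-0.64|)×0.57 = 0.2052
H' = H/60 = 291/60 ≈ 4.8500; X = C×(1-|H' mod 2 - 1|) = 0.17442
m = L - C/2 = 0.18 - 0.1026 = 0.0774
Sector ⌊H'⌋ = 4 → (R',G',B') = (0.17442, 0.0, 0.2052)
RGB = ((R'+m)×255, (G'+m)×255, (B'+m)×255) = (64.2141, 19.737, 72.063)
Round half up → RGB(64, 20, 72)


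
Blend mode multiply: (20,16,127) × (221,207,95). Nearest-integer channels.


Multiply: C = A×B/255, rounded to nearest integer
R: 20×221/255 = 4420/255 ≈ 17.333 → 17
G: 16×207/255 = 3312/255 ≈ 12.988 → 13
B: 127×95/255 = 12065/255 ≈ 47.314 → 47
= RGB(17, 13, 47)


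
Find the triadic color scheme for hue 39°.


Triadic: equally spaced at 120° intervals
H1 = 39°
H2 = (39 + 120) mod 360 = 159°
H3 = (39 + 240) mod 360 = 279°
Triadic = 39°, 159°, 279°


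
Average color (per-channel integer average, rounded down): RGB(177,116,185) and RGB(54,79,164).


Midpoint: each channel = ⌊(C₁+C₂)/2⌋
R: ⌊(177+54)/2⌋ = 115
G: ⌊(116+79)/2⌋ = 97
B: ⌊(185+164)/2⌋ = 174
= RGB(115, 97, 174)


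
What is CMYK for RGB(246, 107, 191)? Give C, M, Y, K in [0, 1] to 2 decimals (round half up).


R'=246/255≈0.9647, G'=107/255≈0.4196, B'=191/255≈0.7490
K = 1 - max(R',G',B') = 1 - 246/255 = 9/255 = 0.03529… → 0.04
(1-R'-K)/(1-K) simplifies to (max-R)/max with max = 246:
C = (246-246)/246 = 0/246 = 0 → 0.00
M = (246-107)/246 = 139/246 = 0.56504… → 0.57
Y = (246-191)/246 = 55/246 = 0.22357… → 0.22
= CMYK(0.00, 0.57, 0.22, 0.04)


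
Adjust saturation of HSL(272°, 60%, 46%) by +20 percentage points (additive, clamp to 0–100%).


Original S = 60%
Adjustment = +20 percentage points
New S = 60 + (20) = 80
Clamp to [0, 100] → 80
= HSL(272°, 80%, 46%)


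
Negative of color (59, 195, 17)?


Invert: (255-R, 255-G, 255-B)
R: 255-59 = 196
G: 255-195 = 60
B: 255-17 = 238
= RGB(196, 60, 238)


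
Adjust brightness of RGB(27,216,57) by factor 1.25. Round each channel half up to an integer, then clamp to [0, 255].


Multiply each channel by 1.25, round half up, clamp to [0, 255]
R: 27×1.25 = 33.75 → round → 34
G: 216×1.25 = 270 → clamp → 255
B: 57×1.25 = 71.25 → round → 71
= RGB(34, 255, 71)


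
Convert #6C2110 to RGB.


6C → 108 (R)
21 → 33 (G)
10 → 16 (B)
= RGB(108, 33, 16)


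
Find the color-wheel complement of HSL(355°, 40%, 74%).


Complement = opposite side of color wheel = hue + 180°
H' = (355 + 180) mod 360 = 175°
S and L unchanged.
= HSL(175°, 40%, 74%)


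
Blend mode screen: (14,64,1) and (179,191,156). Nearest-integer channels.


Screen: C = 255 - (255-A)×(255-B)/255, rounded to nearest integer
R: 255 - (255-14)×(255-179)/255 = 255 - 18316/255 ≈ 255 - 71.827 = 183.173 → 183
G: 255 - (255-64)×(255-191)/255 = 255 - 12224/255 ≈ 255 - 47.937 = 207.063 → 207
B: 255 - (255-1)×(255-156)/255 = 255 - 25146/255 ≈ 255 - 98.612 = 156.388 → 156
= RGB(183, 207, 156)


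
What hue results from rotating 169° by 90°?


New hue = (H + rotation) mod 360
New hue = (169 + 90) mod 360
= 259 mod 360
= 259°


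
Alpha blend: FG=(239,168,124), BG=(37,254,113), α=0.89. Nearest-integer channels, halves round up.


C = α×F + (1-α)×B, with 1-α = 0.11
R: 0.89×239 + 0.11×37 = 212.71 + 4.07 = 216.78 → 217
G: 0.89×168 + 0.11×254 = 149.52 + 27.94 = 177.46 → 177
B: 0.89×124 + 0.11×113 = 110.36 + 12.43 = 122.79 → 123
= RGB(217, 177, 123)


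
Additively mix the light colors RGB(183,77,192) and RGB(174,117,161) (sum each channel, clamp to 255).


Additive: each channel = min(255, C₁+C₂)
R: 183+174 = 357 → 255
G: 77+117 = 194 → 194
B: 192+161 = 353 → 255
= RGB(255, 194, 255)


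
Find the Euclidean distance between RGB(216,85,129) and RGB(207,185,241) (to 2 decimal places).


d = √[(R₁-R₂)² + (G₁-G₂)² + (B₁-B₂)²]
d = √[(216-207)² + (85-185)² + (129-241)²]
d = √[81 + 10000 + 12544]
d = √22625
d ≈ 150.42


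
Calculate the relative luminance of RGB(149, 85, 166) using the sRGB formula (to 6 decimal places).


Linearize each channel (sRGB transfer function): c = v/255; c_lin = c/12.92 if c ≤ 0.04045, else ((c+0.055)/1.055)^2.4
  R: 149/255 ≈ 0.584314 > 0.04045 → ((0.584314+0.055)/1.055)^2.4 ≈ 0.300544
  G: 85/255 ≈ 0.333333 > 0.04045 → ((0.333333+0.055)/1.055)^2.4 ≈ 0.090842
  B: 166/255 ≈ 0.650980 > 0.04045 → ((0.650980+0.055)/1.055)^2.4 ≈ 0.381326
R_lin = 0.300544, G_lin = 0.090842, B_lin = 0.381326
L = 0.2126×R + 0.7152×G + 0.0722×B
L = 0.2126×0.300544 + 0.7152×0.090842 + 0.0722×0.381326
L ≈ 0.156397


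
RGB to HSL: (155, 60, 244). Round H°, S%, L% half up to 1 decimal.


Normalize: R'=155/255≈0.6078, G'=60/255≈0.2353, B'=244/255≈0.9569
Max=244/255, Min=60/255, Δ=Max-Min=184/255
L = (Max+Min)/2 = (244+60)/510 = 304/510 = 0.59607… → L = 59.6%
L > 0.5 → S = Δ/(2-Max-Min) = 184/(510-244-60) = 184/206 = 0.89320… → S = 89.3%
(the 1/255 factors cancel in S and H, so raw channel differences can be used)
Max is B' → H = 60 × ((R-G)/Δ + 4) = 60 × ((155-60)/184 + 4)
  95/184 + 4 = 0.5163… + 4 = 4.5163…
  H = 60 × 4.5163… = 270.978…° → H = 271.0°
= HSL(271.0°, 89.3%, 59.6%)


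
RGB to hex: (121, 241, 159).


R = 121 → 79 (hex)
G = 241 → F1 (hex)
B = 159 → 9F (hex)
Hex = #79F19F


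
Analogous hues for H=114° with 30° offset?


Base hue: 114°
Left analog: (114 - 30) mod 360 = 84°
Right analog: (114 + 30) mod 360 = 144°
Analogous hues = 84° and 144°


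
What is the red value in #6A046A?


Color: #6A046A
R = 6A = 106
G = 04 = 4
B = 6A = 106
Red = 106


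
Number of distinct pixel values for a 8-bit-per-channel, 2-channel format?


Total bits = 8 bits/channel × 2 channels = 16 bits
Distinct pixel values = 2^16
= 65,536 pixel values


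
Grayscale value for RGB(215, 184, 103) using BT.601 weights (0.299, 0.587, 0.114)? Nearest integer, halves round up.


Gray = 0.299×R + 0.587×G + 0.114×B
Gray = 0.299×215 + 0.587×184 + 0.114×103
Gray = 64.285 + 108.008 + 11.742
Gray = 184.035 → round half up → 184
Gray = 184


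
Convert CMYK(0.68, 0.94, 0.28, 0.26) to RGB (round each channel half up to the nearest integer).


R = 255 × (1-C) × (1-K) = 255 × 0.32 × 0.74 = 60.384 → 60
G = 255 × (1-M) × (1-K) = 255 × 0.06 × 0.74 = 11.322 → 11
B = 255 × (1-Y) × (1-K) = 255 × 0.72 × 0.74 = 135.864 → 136
= RGB(60, 11, 136)


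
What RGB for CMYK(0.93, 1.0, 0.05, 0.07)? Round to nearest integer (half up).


R = 255 × (1-C) × (1-K) = 255 × 0.07 × 0.93 = 16.6005 → 17
G = 255 × (1-M) × (1-K) = 255 × 0.00 × 0.93 = 0
B = 255 × (1-Y) × (1-K) = 255 × 0.95 × 0.93 = 225.2925 → 225
= RGB(17, 0, 225)


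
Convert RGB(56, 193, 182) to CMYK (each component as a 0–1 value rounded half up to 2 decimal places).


R'=56/255≈0.2196, G'=193/255≈0.7569, B'=182/255≈0.7137
K = 1 - max(R',G',B') = 1 - 193/255 = 62/255 = 0.24313… → 0.24
(1-R'-K)/(1-K) simplifies to (max-R)/max with max = 193:
C = (193-56)/193 = 137/193 = 0.70984… → 0.71
M = (193-193)/193 = 0/193 = 0 → 0.00
Y = (193-182)/193 = 11/193 = 0.05699… → 0.06
= CMYK(0.71, 0.00, 0.06, 0.24)


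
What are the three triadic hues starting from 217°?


Triadic: equally spaced at 120° intervals
H1 = 217°
H2 = (217 + 120) mod 360 = 337°
H3 = (217 + 240) mod 360 = 97°
Triadic = 217°, 337°, 97°


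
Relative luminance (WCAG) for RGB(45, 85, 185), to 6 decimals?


Linearize each channel (sRGB transfer function): c = v/255; c_lin = c/12.92 if c ≤ 0.04045, else ((c+0.055)/1.055)^2.4
  R: 45/255 ≈ 0.176471 > 0.04045 → ((0.176471+0.055)/1.055)^2.4 ≈ 0.026241
  G: 85/255 ≈ 0.333333 > 0.04045 → ((0.333333+0.055)/1.055)^2.4 ≈ 0.090842
  B: 185/255 ≈ 0.725490 > 0.04045 → ((0.725490+0.055)/1.055)^2.4 ≈ 0.485150
R_lin = 0.026241, G_lin = 0.090842, B_lin = 0.485150
L = 0.2126×R + 0.7152×G + 0.0722×B
L = 0.2126×0.026241 + 0.7152×0.090842 + 0.0722×0.485150
L ≈ 0.105577


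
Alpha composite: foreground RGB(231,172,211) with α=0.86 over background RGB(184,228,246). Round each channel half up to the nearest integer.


C = α×F + (1-α)×B, with 1-α = 0.14
R: 0.86×231 + 0.14×184 = 198.66 + 25.76 = 224.42 → 224
G: 0.86×172 + 0.14×228 = 147.92 + 31.92 = 179.84 → 180
B: 0.86×211 + 0.14×246 = 181.46 + 34.44 = 215.90 → 216
= RGB(224, 180, 216)


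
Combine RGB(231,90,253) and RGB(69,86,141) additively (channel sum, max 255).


Additive: each channel = min(255, C₁+C₂)
R: 231+69 = 300 → 255
G: 90+86 = 176 → 176
B: 253+141 = 394 → 255
= RGB(255, 176, 255)


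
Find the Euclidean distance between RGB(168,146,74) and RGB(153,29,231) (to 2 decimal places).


d = √[(R₁-R₂)² + (G₁-G₂)² + (B₁-B₂)²]
d = √[(168-153)² + (146-29)² + (74-231)²]
d = √[225 + 13689 + 24649]
d = √38563
d ≈ 196.37


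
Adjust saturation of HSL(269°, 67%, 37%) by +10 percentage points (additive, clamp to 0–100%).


Original S = 67%
Adjustment = +10 percentage points
New S = 67 + (10) = 77
Clamp to [0, 100] → 77
= HSL(269°, 77%, 37%)


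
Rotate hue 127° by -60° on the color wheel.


New hue = (H + rotation) mod 360
New hue = (127 -60) mod 360
= 67 mod 360
= 67°


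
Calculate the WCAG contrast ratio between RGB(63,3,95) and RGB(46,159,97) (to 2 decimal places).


Linearize each sRGB channel c=v/255: c/12.92 if c ≤ 0.04045 else ((c+0.055)/1.055)^2.4
L = 0.2126×R_lin + 0.7152×G_lin + 0.0722×B_lin
Color 1 (63,3,95):
  R=63: 63/255≈0.2471 > 0.04045 → ((0.2471+0.055)/1.055)^2.4 ≈ 0.04971
  G=3: 3/255≈0.0118 ≤ 0.04045 → 0.0118/12.92 ≈ 0.00091
  B=95: 95/255≈0.3725 > 0.04045 → ((0.3725+0.055)/1.055)^2.4 ≈ 0.11444
  L1 = 0.2126×0.04971 + 0.7152×0.00091 + 0.0722×0.11444 ≈ 0.01948
Color 2 (46,159,97):
  R=46: 46/255≈0.1804 > 0.04045 → ((0.1804+0.055)/1.055)^2.4 ≈ 0.02732
  G=159: 159/255≈0.6235 > 0.04045 → ((0.6235+0.055)/1.055)^2.4 ≈ 0.34670
  B=97: 97/255≈0.3804 > 0.04045 → ((0.3804+0.055)/1.055)^2.4 ≈ 0.11954
  L2 = 0.2126×0.02732 + 0.7152×0.34670 + 0.0722×0.11954 ≈ 0.26240
Lighter = 0.26240, Darker = 0.01948
Ratio = (L_lighter + 0.05) / (L_darker + 0.05)
Ratio = (0.26240 + 0.05) / (0.01948 + 0.05) = 0.31240 / 0.06948 ≈ 4.4962
Ratio ≈ 4.50:1


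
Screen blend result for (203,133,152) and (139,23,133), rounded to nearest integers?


Screen: C = 255 - (255-A)×(255-B)/255, rounded to nearest integer
R: 255 - (255-203)×(255-139)/255 = 255 - 6032/255 ≈ 255 - 23.655 = 231.345 → 231
G: 255 - (255-133)×(255-23)/255 = 255 - 28304/255 ≈ 255 - 110.996 = 144.004 → 144
B: 255 - (255-152)×(255-133)/255 = 255 - 12566/255 ≈ 255 - 49.278 = 205.722 → 206
= RGB(231, 144, 206)


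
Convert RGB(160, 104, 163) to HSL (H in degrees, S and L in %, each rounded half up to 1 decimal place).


Normalize: R'=160/255≈0.6275, G'=104/255≈0.4078, B'=163/255≈0.6392
Max=163/255, Min=104/255, Δ=Max-Min=59/255
L = (Max+Min)/2 = (163+104)/510 = 267/510 = 0.52352… → L = 52.4%
L > 0.5 → S = Δ/(2-Max-Min) = 59/(510-163-104) = 59/243 = 0.24279… → S = 24.3%
(the 1/255 factors cancel in S and H, so raw channel differences can be used)
Max is B' → H = 60 × ((R-G)/Δ + 4) = 60 × ((160-104)/59 + 4)
  56/59 + 4 = 0.9491… + 4 = 4.9491…
  H = 60 × 4.9491… = 296.949…° → H = 296.9°
= HSL(296.9°, 24.3%, 52.4%)


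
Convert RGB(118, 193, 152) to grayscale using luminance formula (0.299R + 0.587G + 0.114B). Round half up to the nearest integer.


Gray = 0.299×R + 0.587×G + 0.114×B
Gray = 0.299×118 + 0.587×193 + 0.114×152
Gray = 35.282 + 113.291 + 17.328
Gray = 165.901 → round half up → 166
Gray = 166


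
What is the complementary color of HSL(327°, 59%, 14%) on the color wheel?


Complement = opposite side of color wheel = hue + 180°
H' = (327 + 180) mod 360 = 147°
S and L unchanged.
= HSL(147°, 59%, 14%)


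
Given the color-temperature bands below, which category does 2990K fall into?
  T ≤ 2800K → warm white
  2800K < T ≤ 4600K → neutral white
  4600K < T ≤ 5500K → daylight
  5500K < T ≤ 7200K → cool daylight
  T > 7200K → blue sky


Temperature: 2990K
2800K < 2990K ≤ 4600K → neutral white
Classification: neutral white


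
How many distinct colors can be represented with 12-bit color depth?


Colors = 2^bits = 2^12
= 4,096 colors


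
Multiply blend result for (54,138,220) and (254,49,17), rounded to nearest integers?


Multiply: C = A×B/255, rounded to nearest integer
R: 54×254/255 = 13716/255 ≈ 53.788 → 54
G: 138×49/255 = 6762/255 ≈ 26.518 → 27
B: 220×17/255 = 3740/255 ≈ 14.667 → 15
= RGB(54, 27, 15)


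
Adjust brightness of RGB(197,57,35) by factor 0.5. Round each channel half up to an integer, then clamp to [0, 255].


Multiply each channel by 0.5, round half up, clamp to [0, 255]
R: 197×0.5 = 98.5 → round → 99
G: 57×0.5 = 28.5 → round → 29
B: 35×0.5 = 17.5 → round → 18
= RGB(99, 29, 18)


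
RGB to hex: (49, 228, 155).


R = 49 → 31 (hex)
G = 228 → E4 (hex)
B = 155 → 9B (hex)
Hex = #31E49B


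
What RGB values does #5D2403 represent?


5D → 93 (R)
24 → 36 (G)
03 → 3 (B)
= RGB(93, 36, 3)


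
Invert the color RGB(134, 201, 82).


Invert: (255-R, 255-G, 255-B)
R: 255-134 = 121
G: 255-201 = 54
B: 255-82 = 173
= RGB(121, 54, 173)


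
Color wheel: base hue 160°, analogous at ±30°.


Base hue: 160°
Left analog: (160 - 30) mod 360 = 130°
Right analog: (160 + 30) mod 360 = 190°
Analogous hues = 130° and 190°


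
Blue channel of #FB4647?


Color: #FB4647
R = FB = 251
G = 46 = 70
B = 47 = 71
Blue = 71


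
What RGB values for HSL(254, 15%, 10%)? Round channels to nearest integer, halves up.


H=254°, S=0.15, L=0.10
C = (1-|2L-1|)×S = (1-|-0.80|)×0.15 = 0.03
H' = H/60 = 254/60 ≈ 4.2333; X = C×(1-|H' mod 2 - 1|) = 0.007
m = L - C/2 = 0.10 - 0.015 = 0.085
Sector ⌊H'⌋ = 4 → (R',G',B') = (0.007, 0.0, 0.03)
RGB = ((R'+m)×255, (G'+m)×255, (B'+m)×255) = (23.46, 21.675, 29.325)
Round half up → RGB(23, 22, 29)


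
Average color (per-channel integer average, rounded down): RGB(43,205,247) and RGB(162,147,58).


Midpoint: each channel = ⌊(C₁+C₂)/2⌋
R: ⌊(43+162)/2⌋ = 102
G: ⌊(205+147)/2⌋ = 176
B: ⌊(247+58)/2⌋ = 152
= RGB(102, 176, 152)


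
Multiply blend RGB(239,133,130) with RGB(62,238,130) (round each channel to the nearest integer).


Multiply: C = A×B/255, rounded to nearest integer
R: 239×62/255 = 14818/255 ≈ 58.110 → 58
G: 133×238/255 = 31654/255 ≈ 124.133 → 124
B: 130×130/255 = 16900/255 ≈ 66.275 → 66
= RGB(58, 124, 66)


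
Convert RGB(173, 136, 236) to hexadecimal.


R = 173 → AD (hex)
G = 136 → 88 (hex)
B = 236 → EC (hex)
Hex = #AD88EC


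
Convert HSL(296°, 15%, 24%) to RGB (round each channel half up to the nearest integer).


H=296°, S=0.15, L=0.24
C = (1-|2L-1|)×S = (1-|-0.52|)×0.15 = 0.072
H' = H/60 = 296/60 ≈ 4.9333; X = C×(1-|H' mod 2 - 1|) = 0.0672
m = L - C/2 = 0.24 - 0.036 = 0.204
Sector ⌊H'⌋ = 4 → (R',G',B') = (0.0672, 0.0, 0.072)
RGB = ((R'+m)×255, (G'+m)×255, (B'+m)×255) = (69.156, 52.02, 70.38)
Round half up → RGB(69, 52, 70)


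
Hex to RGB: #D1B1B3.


D1 → 209 (R)
B1 → 177 (G)
B3 → 179 (B)
= RGB(209, 177, 179)


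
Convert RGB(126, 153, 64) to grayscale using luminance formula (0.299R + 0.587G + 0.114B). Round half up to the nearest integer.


Gray = 0.299×R + 0.587×G + 0.114×B
Gray = 0.299×126 + 0.587×153 + 0.114×64
Gray = 37.674 + 89.811 + 7.296
Gray = 134.781 → round half up → 135
Gray = 135


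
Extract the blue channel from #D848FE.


Color: #D848FE
R = D8 = 216
G = 48 = 72
B = FE = 254
Blue = 254


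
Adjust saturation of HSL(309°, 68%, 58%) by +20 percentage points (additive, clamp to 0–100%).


Original S = 68%
Adjustment = +20 percentage points
New S = 68 + (20) = 88
Clamp to [0, 100] → 88
= HSL(309°, 88%, 58%)


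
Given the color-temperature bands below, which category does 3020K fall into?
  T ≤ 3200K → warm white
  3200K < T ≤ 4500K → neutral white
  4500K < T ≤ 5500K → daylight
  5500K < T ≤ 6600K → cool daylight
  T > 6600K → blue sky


Temperature: 3020K
3020K ≤ 3200K → warm white
Classification: warm white


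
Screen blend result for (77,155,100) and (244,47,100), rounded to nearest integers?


Screen: C = 255 - (255-A)×(255-B)/255, rounded to nearest integer
R: 255 - (255-77)×(255-244)/255 = 255 - 1958/255 ≈ 255 - 7.678 = 247.322 → 247
G: 255 - (255-155)×(255-47)/255 = 255 - 20800/255 ≈ 255 - 81.569 = 173.431 → 173
B: 255 - (255-100)×(255-100)/255 = 255 - 24025/255 ≈ 255 - 94.216 = 160.784 → 161
= RGB(247, 173, 161)


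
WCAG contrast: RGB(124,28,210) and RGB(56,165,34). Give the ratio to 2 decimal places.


Linearize each sRGB channel c=v/255: c/12.92 if c ≤ 0.04045 else ((c+0.055)/1.055)^2.4
L = 0.2126×R_lin + 0.7152×G_lin + 0.0722×B_lin
Color 1 (124,28,210):
  R=124: 124/255≈0.4863 > 0.04045 → ((0.4863+0.055)/1.055)^2.4 ≈ 0.20156
  G=28: 28/255≈0.1098 > 0.04045 → ((0.1098+0.055)/1.055)^2.4 ≈ 0.01161
  B=210: 210/255≈0.8235 > 0.04045 → ((0.8235+0.055)/1.055)^2.4 ≈ 0.64448
  L1 = 0.2126×0.20156 + 0.7152×0.01161 + 0.0722×0.64448 ≈ 0.09769
Color 2 (56,165,34):
  R=56: 56/255≈0.2196 > 0.04045 → ((0.2196+0.055)/1.055)^2.4 ≈ 0.03955
  G=165: 165/255≈0.6471 > 0.04045 → ((0.6471+0.055)/1.055)^2.4 ≈ 0.37626
  B=34: 34/255≈0.1333 > 0.04045 → ((0.1333+0.055)/1.055)^2.4 ≈ 0.01600
  L2 = 0.2126×0.03955 + 0.7152×0.37626 + 0.0722×0.01600 ≈ 0.27867
Lighter = 0.27867, Darker = 0.09769
Ratio = (L_lighter + 0.05) / (L_darker + 0.05)
Ratio = (0.27867 + 0.05) / (0.09769 + 0.05) = 0.32867 / 0.14769 ≈ 2.2254
Ratio ≈ 2.23:1


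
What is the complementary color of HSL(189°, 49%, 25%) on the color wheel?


Complement = opposite side of color wheel = hue + 180°
H' = (189 + 180) mod 360 = 9°
S and L unchanged.
= HSL(9°, 49%, 25%)


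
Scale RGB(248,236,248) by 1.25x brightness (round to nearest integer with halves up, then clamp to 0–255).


Multiply each channel by 1.25, round half up, clamp to [0, 255]
R: 248×1.25 = 310 → clamp → 255
G: 236×1.25 = 295 → clamp → 255
B: 248×1.25 = 310 → clamp → 255
= RGB(255, 255, 255)


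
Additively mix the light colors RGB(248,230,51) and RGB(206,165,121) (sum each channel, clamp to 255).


Additive: each channel = min(255, C₁+C₂)
R: 248+206 = 454 → 255
G: 230+165 = 395 → 255
B: 51+121 = 172 → 172
= RGB(255, 255, 172)


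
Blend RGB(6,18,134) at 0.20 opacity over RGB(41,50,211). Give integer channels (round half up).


C = α×F + (1-α)×B, with 1-α = 0.80
R: 0.20×6 + 0.80×41 = 1.20 + 32.80 = 34.00 → 34
G: 0.20×18 + 0.80×50 = 3.60 + 40.00 = 43.60 → 44
B: 0.20×134 + 0.80×211 = 26.80 + 168.80 = 195.60 → 196
= RGB(34, 44, 196)


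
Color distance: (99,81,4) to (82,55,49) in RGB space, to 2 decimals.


d = √[(R₁-R₂)² + (G₁-G₂)² + (B₁-B₂)²]
d = √[(99-82)² + (81-55)² + (4-49)²]
d = √[289 + 676 + 2025]
d = √2990
d ≈ 54.68


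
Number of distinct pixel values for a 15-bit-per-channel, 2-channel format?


Total bits = 15 bits/channel × 2 channels = 30 bits
Distinct pixel values = 2^30
= 1,073,741,824 pixel values


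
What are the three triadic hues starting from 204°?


Triadic: equally spaced at 120° intervals
H1 = 204°
H2 = (204 + 120) mod 360 = 324°
H3 = (204 + 240) mod 360 = 84°
Triadic = 204°, 324°, 84°


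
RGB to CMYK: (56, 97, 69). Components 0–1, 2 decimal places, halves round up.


R'=56/255≈0.2196, G'=97/255≈0.3804, B'=69/255≈0.2706
K = 1 - max(R',G',B') = 1 - 97/255 = 158/255 = 0.61960… → 0.62
(1-R'-K)/(1-K) simplifies to (max-R)/max with max = 97:
C = (97-56)/97 = 41/97 = 0.42268… → 0.42
M = (97-97)/97 = 0/97 = 0 → 0.00
Y = (97-69)/97 = 28/97 = 0.28865… → 0.29
= CMYK(0.42, 0.00, 0.29, 0.62)


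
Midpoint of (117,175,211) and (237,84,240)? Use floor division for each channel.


Midpoint: each channel = ⌊(C₁+C₂)/2⌋
R: ⌊(117+237)/2⌋ = 177
G: ⌊(175+84)/2⌋ = 129
B: ⌊(211+240)/2⌋ = 225
= RGB(177, 129, 225)


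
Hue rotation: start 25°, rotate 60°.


New hue = (H + rotation) mod 360
New hue = (25 + 60) mod 360
= 85 mod 360
= 85°


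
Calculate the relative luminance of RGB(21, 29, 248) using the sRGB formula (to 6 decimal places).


Linearize each channel (sRGB transfer function): c = v/255; c_lin = c/12.92 if c ≤ 0.04045, else ((c+0.055)/1.055)^2.4
  R: 21/255 ≈ 0.082353 > 0.04045 → ((0.082353+0.055)/1.055)^2.4 ≈ 0.007499
  G: 29/255 ≈ 0.113725 > 0.04045 → ((0.113725+0.055)/1.055)^2.4 ≈ 0.012286
  B: 248/255 ≈ 0.972549 > 0.04045 → ((0.972549+0.055)/1.055)^2.4 ≈ 0.938686
R_lin = 0.007499, G_lin = 0.012286, B_lin = 0.938686
L = 0.2126×R + 0.7152×G + 0.0722×B
L = 0.2126×0.007499 + 0.7152×0.012286 + 0.0722×0.938686
L ≈ 0.078155


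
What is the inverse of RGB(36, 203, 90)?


Invert: (255-R, 255-G, 255-B)
R: 255-36 = 219
G: 255-203 = 52
B: 255-90 = 165
= RGB(219, 52, 165)


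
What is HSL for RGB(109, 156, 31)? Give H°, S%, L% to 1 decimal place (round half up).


Normalize: R'=109/255≈0.4275, G'=156/255≈0.6118, B'=31/255≈0.1216
Max=156/255, Min=31/255, Δ=Max-Min=125/255
L = (Max+Min)/2 = (156+31)/510 = 187/510 = 0.36666… → L = 36.7%
L ≤ 0.5 → S = Δ/(Max+Min) = 125/(156+31) = 125/187 = 0.66844… → S = 66.8%
(the 1/255 factors cancel in S and H, so raw channel differences can be used)
Max is G' → H = 60 × ((B-R)/Δ + 2) = 60 × ((31-109)/125 + 2)
  -78/125 + 2 = -0.624 + 2 = 1.376
  H = 60 × 1.376 = 82.56° → H = 82.6°
= HSL(82.6°, 66.8%, 36.7%)


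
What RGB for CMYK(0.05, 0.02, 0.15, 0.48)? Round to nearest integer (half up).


R = 255 × (1-C) × (1-K) = 255 × 0.95 × 0.52 = 125.97 → 126
G = 255 × (1-M) × (1-K) = 255 × 0.98 × 0.52 = 129.948 → 130
B = 255 × (1-Y) × (1-K) = 255 × 0.85 × 0.52 = 112.71 → 113
= RGB(126, 130, 113)


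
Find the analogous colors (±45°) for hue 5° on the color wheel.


Base hue: 5°
Left analog: (5 - 45) mod 360 = 320°
Right analog: (5 + 45) mod 360 = 50°
Analogous hues = 320° and 50°


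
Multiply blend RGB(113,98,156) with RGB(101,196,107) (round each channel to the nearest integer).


Multiply: C = A×B/255, rounded to nearest integer
R: 113×101/255 = 11413/255 ≈ 44.757 → 45
G: 98×196/255 = 19208/255 ≈ 75.325 → 75
B: 156×107/255 = 16692/255 ≈ 65.459 → 65
= RGB(45, 75, 65)


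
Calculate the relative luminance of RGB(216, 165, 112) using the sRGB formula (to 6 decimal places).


Linearize each channel (sRGB transfer function): c = v/255; c_lin = c/12.92 if c ≤ 0.04045, else ((c+0.055)/1.055)^2.4
  R: 216/255 ≈ 0.847059 > 0.04045 → ((0.847059+0.055)/1.055)^2.4 ≈ 0.686685
  G: 165/255 ≈ 0.647059 > 0.04045 → ((0.647059+0.055)/1.055)^2.4 ≈ 0.376262
  B: 112/255 ≈ 0.439216 > 0.04045 → ((0.439216+0.055)/1.055)^2.4 ≈ 0.162029
R_lin = 0.686685, G_lin = 0.376262, B_lin = 0.162029
L = 0.2126×R + 0.7152×G + 0.0722×B
L = 0.2126×0.686685 + 0.7152×0.376262 + 0.0722×0.162029
L ≈ 0.426790


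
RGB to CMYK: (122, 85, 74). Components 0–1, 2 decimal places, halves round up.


R'=122/255≈0.4784, G'=85/255≈0.3333, B'=74/255≈0.2902
K = 1 - max(R',G',B') = 1 - 122/255 = 133/255 = 0.52156… → 0.52
(1-R'-K)/(1-K) simplifies to (max-R)/max with max = 122:
C = (122-122)/122 = 0/122 = 0 → 0.00
M = (122-85)/122 = 37/122 = 0.30327… → 0.30
Y = (122-74)/122 = 48/122 = 0.39344… → 0.39
= CMYK(0.00, 0.30, 0.39, 0.52)


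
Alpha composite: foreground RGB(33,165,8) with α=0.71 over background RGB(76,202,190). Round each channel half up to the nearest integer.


C = α×F + (1-α)×B, with 1-α = 0.29
R: 0.71×33 + 0.29×76 = 23.43 + 22.04 = 45.47 → 45
G: 0.71×165 + 0.29×202 = 117.15 + 58.58 = 175.73 → 176
B: 0.71×8 + 0.29×190 = 5.68 + 55.10 = 60.78 → 61
= RGB(45, 176, 61)


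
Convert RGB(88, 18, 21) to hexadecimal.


R = 88 → 58 (hex)
G = 18 → 12 (hex)
B = 21 → 15 (hex)
Hex = #581215


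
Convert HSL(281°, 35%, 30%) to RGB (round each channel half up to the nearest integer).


H=281°, S=0.35, L=0.30
C = (1-|2L-1|)×S = (1-|-0.40|)×0.35 = 0.21
H' = H/60 = 281/60 ≈ 4.6833; X = C×(1-|H' mod 2 - 1|) = 0.1435
m = L - C/2 = 0.30 - 0.105 = 0.195
Sector ⌊H'⌋ = 4 → (R',G',B') = (0.1435, 0.0, 0.21)
RGB = ((R'+m)×255, (G'+m)×255, (B'+m)×255) = (86.3175, 49.725, 103.275)
Round half up → RGB(86, 50, 103)


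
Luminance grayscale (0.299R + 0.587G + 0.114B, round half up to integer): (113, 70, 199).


Gray = 0.299×R + 0.587×G + 0.114×B
Gray = 0.299×113 + 0.587×70 + 0.114×199
Gray = 33.787 + 41.090 + 22.686
Gray = 97.563 → round half up → 98
Gray = 98


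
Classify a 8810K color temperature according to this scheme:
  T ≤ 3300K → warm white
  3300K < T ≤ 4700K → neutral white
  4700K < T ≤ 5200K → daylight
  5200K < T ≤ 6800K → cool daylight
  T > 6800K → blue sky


Temperature: 8810K
8810K > 6800K → blue sky
Classification: blue sky


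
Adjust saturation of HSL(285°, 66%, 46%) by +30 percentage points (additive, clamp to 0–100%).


Original S = 66%
Adjustment = +30 percentage points
New S = 66 + (30) = 96
Clamp to [0, 100] → 96
= HSL(285°, 96%, 46%)


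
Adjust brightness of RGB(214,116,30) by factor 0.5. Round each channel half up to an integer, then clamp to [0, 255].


Multiply each channel by 0.5, round half up, clamp to [0, 255]
R: 214×0.5 = 107
G: 116×0.5 = 58
B: 30×0.5 = 15
= RGB(107, 58, 15)


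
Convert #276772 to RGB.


27 → 39 (R)
67 → 103 (G)
72 → 114 (B)
= RGB(39, 103, 114)


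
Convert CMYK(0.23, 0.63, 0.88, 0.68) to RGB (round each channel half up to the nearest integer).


R = 255 × (1-C) × (1-K) = 255 × 0.77 × 0.32 = 62.832 → 63
G = 255 × (1-M) × (1-K) = 255 × 0.37 × 0.32 = 30.192 → 30
B = 255 × (1-Y) × (1-K) = 255 × 0.12 × 0.32 = 9.792 → 10
= RGB(63, 30, 10)


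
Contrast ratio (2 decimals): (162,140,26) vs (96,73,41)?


Linearize each sRGB channel c=v/255: c/12.92 if c ≤ 0.04045 else ((c+0.055)/1.055)^2.4
L = 0.2126×R_lin + 0.7152×G_lin + 0.0722×B_lin
Color 1 (162,140,26):
  R=162: 162/255≈0.6353 > 0.04045 → ((0.6353+0.055)/1.055)^2.4 ≈ 0.36131
  G=140: 140/255≈0.5490 > 0.04045 → ((0.5490+0.055)/1.055)^2.4 ≈ 0.26225
  B=26: 26/255≈0.1020 > 0.04045 → ((0.1020+0.055)/1.055)^2.4 ≈ 0.01033
  L1 = 0.2126×0.36131 + 0.7152×0.26225 + 0.0722×0.01033 ≈ 0.26512
Color 2 (96,73,41):
  R=96: 96/255≈0.3765 > 0.04045 → ((0.3765+0.055)/1.055)^2.4 ≈ 0.11697
  G=73: 73/255≈0.2863 > 0.04045 → ((0.2863+0.055)/1.055)^2.4 ≈ 0.06663
  B=41: 41/255≈0.1608 > 0.04045 → ((0.1608+0.055)/1.055)^2.4 ≈ 0.02217
  L2 = 0.2126×0.11697 + 0.7152×0.06663 + 0.0722×0.02217 ≈ 0.07412
Lighter = 0.26512, Darker = 0.07412
Ratio = (L_lighter + 0.05) / (L_darker + 0.05)
Ratio = (0.26512 + 0.05) / (0.07412 + 0.05) = 0.31512 / 0.12412 ≈ 2.5388
Ratio ≈ 2.54:1


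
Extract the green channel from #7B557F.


Color: #7B557F
R = 7B = 123
G = 55 = 85
B = 7F = 127
Green = 85


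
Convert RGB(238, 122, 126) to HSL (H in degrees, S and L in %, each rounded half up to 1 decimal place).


Normalize: R'=238/255≈0.9333, G'=122/255≈0.4784, B'=126/255≈0.4941
Max=238/255, Min=122/255, Δ=Max-Min=116/255
L = (Max+Min)/2 = (238+122)/510 = 360/510 = 0.70588… → L = 70.6%
L > 0.5 → S = Δ/(2-Max-Min) = 116/(510-238-122) = 116/150 = 0.77333… → S = 77.3%
(the 1/255 factors cancel in S and H, so raw channel differences can be used)
Max is R' → H = 60 × (((G-B)/Δ) mod 6) = 60 × (((122-126)/116) mod 6)
  (-4)/116 = -0.0344…; negative, so add 6 → 5.9655…
  H = 60 × 5.9655… = 357.931…° → H = 357.9°
= HSL(357.9°, 77.3%, 70.6%)


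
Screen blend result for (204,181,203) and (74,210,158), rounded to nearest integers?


Screen: C = 255 - (255-A)×(255-B)/255, rounded to nearest integer
R: 255 - (255-204)×(255-74)/255 = 255 - 9231/255 ≈ 255 - 36.200 = 218.800 → 219
G: 255 - (255-181)×(255-210)/255 = 255 - 3330/255 ≈ 255 - 13.059 = 241.941 → 242
B: 255 - (255-203)×(255-158)/255 = 255 - 5044/255 ≈ 255 - 19.780 = 235.220 → 235
= RGB(219, 242, 235)


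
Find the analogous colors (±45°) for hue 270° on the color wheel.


Base hue: 270°
Left analog: (270 - 45) mod 360 = 225°
Right analog: (270 + 45) mod 360 = 315°
Analogous hues = 225° and 315°


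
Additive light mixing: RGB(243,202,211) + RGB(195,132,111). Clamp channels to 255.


Additive: each channel = min(255, C₁+C₂)
R: 243+195 = 438 → 255
G: 202+132 = 334 → 255
B: 211+111 = 322 → 255
= RGB(255, 255, 255)


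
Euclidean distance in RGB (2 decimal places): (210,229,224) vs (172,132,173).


d = √[(R₁-R₂)² + (G₁-G₂)² + (B₁-B₂)²]
d = √[(210-172)² + (229-132)² + (224-173)²]
d = √[1444 + 9409 + 2601]
d = √13454
d ≈ 115.99


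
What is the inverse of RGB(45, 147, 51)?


Invert: (255-R, 255-G, 255-B)
R: 255-45 = 210
G: 255-147 = 108
B: 255-51 = 204
= RGB(210, 108, 204)


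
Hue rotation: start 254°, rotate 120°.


New hue = (H + rotation) mod 360
New hue = (254 + 120) mod 360
= 374 mod 360
= 14°


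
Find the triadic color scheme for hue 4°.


Triadic: equally spaced at 120° intervals
H1 = 4°
H2 = (4 + 120) mod 360 = 124°
H3 = (4 + 240) mod 360 = 244°
Triadic = 4°, 124°, 244°


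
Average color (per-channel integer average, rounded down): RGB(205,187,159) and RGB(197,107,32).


Midpoint: each channel = ⌊(C₁+C₂)/2⌋
R: ⌊(205+197)/2⌋ = 201
G: ⌊(187+107)/2⌋ = 147
B: ⌊(159+32)/2⌋ = 95
= RGB(201, 147, 95)


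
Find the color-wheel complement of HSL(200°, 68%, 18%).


Complement = opposite side of color wheel = hue + 180°
H' = (200 + 180) mod 360 = 20°
S and L unchanged.
= HSL(20°, 68%, 18%)


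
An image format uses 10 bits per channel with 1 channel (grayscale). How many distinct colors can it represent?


Total bits = 10 bits/channel × 1 channels = 10 bits
Distinct colors = 2^10
= 1,024 colors


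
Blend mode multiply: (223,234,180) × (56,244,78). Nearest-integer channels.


Multiply: C = A×B/255, rounded to nearest integer
R: 223×56/255 = 12488/255 ≈ 48.973 → 49
G: 234×244/255 = 57096/255 ≈ 223.906 → 224
B: 180×78/255 = 14040/255 ≈ 55.059 → 55
= RGB(49, 224, 55)


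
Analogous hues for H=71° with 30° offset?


Base hue: 71°
Left analog: (71 - 30) mod 360 = 41°
Right analog: (71 + 30) mod 360 = 101°
Analogous hues = 41° and 101°


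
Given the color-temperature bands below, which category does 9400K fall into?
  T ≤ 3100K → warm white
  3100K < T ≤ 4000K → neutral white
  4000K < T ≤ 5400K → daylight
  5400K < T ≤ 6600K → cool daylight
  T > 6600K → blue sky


Temperature: 9400K
9400K > 6600K → blue sky
Classification: blue sky


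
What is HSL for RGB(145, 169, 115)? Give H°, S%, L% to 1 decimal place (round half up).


Normalize: R'=145/255≈0.5686, G'=169/255≈0.6627, B'=115/255≈0.4510
Max=169/255, Min=115/255, Δ=Max-Min=54/255
L = (Max+Min)/2 = (169+115)/510 = 284/510 = 0.55686… → L = 55.7%
L > 0.5 → S = Δ/(2-Max-Min) = 54/(510-169-115) = 54/226 = 0.23893… → S = 23.9%
(the 1/255 factors cancel in S and H, so raw channel differences can be used)
Max is G' → H = 60 × ((B-R)/Δ + 2) = 60 × ((115-145)/54 + 2)
  -30/54 + 2 = -0.5555… + 2 = 1.4444…
  H = 60 × 1.4444… = 86.666…° → H = 86.7°
= HSL(86.7°, 23.9%, 55.7%)


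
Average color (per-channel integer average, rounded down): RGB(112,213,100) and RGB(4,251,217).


Midpoint: each channel = ⌊(C₁+C₂)/2⌋
R: ⌊(112+4)/2⌋ = 58
G: ⌊(213+251)/2⌋ = 232
B: ⌊(100+217)/2⌋ = 158
= RGB(58, 232, 158)


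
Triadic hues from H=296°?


Triadic: equally spaced at 120° intervals
H1 = 296°
H2 = (296 + 120) mod 360 = 56°
H3 = (296 + 240) mod 360 = 176°
Triadic = 296°, 56°, 176°


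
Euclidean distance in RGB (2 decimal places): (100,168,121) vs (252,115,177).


d = √[(R₁-R₂)² + (G₁-G₂)² + (B₁-B₂)²]
d = √[(100-252)² + (168-115)² + (121-177)²]
d = √[23104 + 2809 + 3136]
d = √29049
d ≈ 170.44


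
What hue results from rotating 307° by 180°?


New hue = (H + rotation) mod 360
New hue = (307 + 180) mod 360
= 487 mod 360
= 127°


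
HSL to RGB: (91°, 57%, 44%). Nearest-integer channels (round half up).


H=91°, S=0.57, L=0.44
C = (1-|2L-1|)×S = (1-|-0.12|)×0.57 = 0.5016
H' = H/60 = 91/60 ≈ 1.5167; X = C×(1-|H' mod 2 - 1|) = 0.24244
m = L - C/2 = 0.44 - 0.2508 = 0.1892
Sector ⌊H'⌋ = 1 → (R',G',B') = (0.24244, 0.5016, 0.0)
RGB = ((R'+m)×255, (G'+m)×255, (B'+m)×255) = (110.0682, 176.154, 48.246)
Round half up → RGB(110, 176, 48)


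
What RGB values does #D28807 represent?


D2 → 210 (R)
88 → 136 (G)
07 → 7 (B)
= RGB(210, 136, 7)


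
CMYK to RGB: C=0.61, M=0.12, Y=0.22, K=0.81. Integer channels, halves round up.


R = 255 × (1-C) × (1-K) = 255 × 0.39 × 0.19 = 18.8955 → 19
G = 255 × (1-M) × (1-K) = 255 × 0.88 × 0.19 = 42.636 → 43
B = 255 × (1-Y) × (1-K) = 255 × 0.78 × 0.19 = 37.791 → 38
= RGB(19, 43, 38)


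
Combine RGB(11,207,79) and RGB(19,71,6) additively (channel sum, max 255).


Additive: each channel = min(255, C₁+C₂)
R: 11+19 = 30 → 30
G: 207+71 = 278 → 255
B: 79+6 = 85 → 85
= RGB(30, 255, 85)


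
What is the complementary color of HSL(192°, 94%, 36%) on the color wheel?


Complement = opposite side of color wheel = hue + 180°
H' = (192 + 180) mod 360 = 12°
S and L unchanged.
= HSL(12°, 94%, 36%)


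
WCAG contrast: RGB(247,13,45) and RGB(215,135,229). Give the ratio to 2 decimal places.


Linearize each sRGB channel c=v/255: c/12.92 if c ≤ 0.04045 else ((c+0.055)/1.055)^2.4
L = 0.2126×R_lin + 0.7152×G_lin + 0.0722×B_lin
Color 1 (247,13,45):
  R=247: 247/255≈0.9686 > 0.04045 → ((0.9686+0.055)/1.055)^2.4 ≈ 0.93011
  G=13: 13/255≈0.0510 > 0.04045 → ((0.0510+0.055)/1.055)^2.4 ≈ 0.00402
  B=45: 45/255≈0.1765 > 0.04045 → ((0.1765+0.055)/1.055)^2.4 ≈ 0.02624
  L1 = 0.2126×0.93011 + 0.7152×0.00402 + 0.0722×0.02624 ≈ 0.20251
Color 2 (215,135,229):
  R=215: 215/255≈0.8431 > 0.04045 → ((0.8431+0.055)/1.055)^2.4 ≈ 0.67954
  G=135: 135/255≈0.5294 > 0.04045 → ((0.5294+0.055)/1.055)^2.4 ≈ 0.24228
  B=229: 229/255≈0.8980 > 0.04045 → ((0.8980+0.055)/1.055)^2.4 ≈ 0.78354
  L2 = 0.2126×0.67954 + 0.7152×0.24228 + 0.0722×0.78354 ≈ 0.37432
Lighter = 0.37432, Darker = 0.20251
Ratio = (L_lighter + 0.05) / (L_darker + 0.05)
Ratio = (0.37432 + 0.05) / (0.20251 + 0.05) = 0.42432 / 0.25251 ≈ 1.6804
Ratio ≈ 1.68:1
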